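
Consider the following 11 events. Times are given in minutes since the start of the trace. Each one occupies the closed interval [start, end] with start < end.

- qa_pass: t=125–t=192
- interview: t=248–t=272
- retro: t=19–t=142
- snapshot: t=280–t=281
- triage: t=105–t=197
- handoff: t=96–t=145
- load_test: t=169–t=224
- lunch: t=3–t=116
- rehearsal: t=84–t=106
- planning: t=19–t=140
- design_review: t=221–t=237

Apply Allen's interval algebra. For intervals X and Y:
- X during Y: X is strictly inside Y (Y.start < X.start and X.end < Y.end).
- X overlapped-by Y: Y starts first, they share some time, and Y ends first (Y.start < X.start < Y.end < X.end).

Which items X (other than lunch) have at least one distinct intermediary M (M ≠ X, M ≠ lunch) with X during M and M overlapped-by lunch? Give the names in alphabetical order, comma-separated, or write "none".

Target lunch = [t=3, t=116].
Intermediaries M with M overlapped-by lunch: handoff, planning, retro, triage.
Via handoff — items with X during handoff: none.
Via planning — items with X during planning: rehearsal.
Via retro — items with X during retro: rehearsal.
Via triage — items with X during triage: qa_pass.
Union: qa_pass, rehearsal.

qa_pass, rehearsal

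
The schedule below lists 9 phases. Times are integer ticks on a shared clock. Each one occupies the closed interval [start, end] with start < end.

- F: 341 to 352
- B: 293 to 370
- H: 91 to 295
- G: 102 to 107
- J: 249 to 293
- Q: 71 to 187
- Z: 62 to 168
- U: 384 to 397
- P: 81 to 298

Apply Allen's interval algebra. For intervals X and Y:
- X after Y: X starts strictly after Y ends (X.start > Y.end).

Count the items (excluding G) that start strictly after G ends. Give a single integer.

Target G = [102, 107].
B [293, 370] → after → counts.
F [341, 352] → after → counts.
H [91, 295] → contains → no.
J [249, 293] → after → counts.
P [81, 298] → contains → no.
Q [71, 187] → contains → no.
U [384, 397] → after → counts.
Z [62, 168] → contains → no.
Total: 4.

4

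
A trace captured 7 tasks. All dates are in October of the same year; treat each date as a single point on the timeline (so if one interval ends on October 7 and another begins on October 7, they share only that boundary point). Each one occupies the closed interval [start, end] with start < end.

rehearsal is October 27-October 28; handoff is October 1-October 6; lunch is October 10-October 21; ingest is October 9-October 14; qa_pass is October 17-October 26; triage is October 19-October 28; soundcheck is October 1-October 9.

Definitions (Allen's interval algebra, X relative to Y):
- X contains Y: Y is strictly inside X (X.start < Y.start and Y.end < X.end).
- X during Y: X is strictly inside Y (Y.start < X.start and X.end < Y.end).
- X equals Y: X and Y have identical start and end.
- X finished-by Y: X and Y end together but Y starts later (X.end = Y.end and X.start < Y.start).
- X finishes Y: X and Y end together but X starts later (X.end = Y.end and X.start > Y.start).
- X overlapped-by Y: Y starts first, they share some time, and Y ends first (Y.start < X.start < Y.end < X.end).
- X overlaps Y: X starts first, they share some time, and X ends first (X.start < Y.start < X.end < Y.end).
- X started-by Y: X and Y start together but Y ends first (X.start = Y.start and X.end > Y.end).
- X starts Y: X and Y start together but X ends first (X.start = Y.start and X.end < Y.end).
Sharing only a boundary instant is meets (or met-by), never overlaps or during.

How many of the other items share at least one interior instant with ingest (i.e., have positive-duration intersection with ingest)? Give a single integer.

1

Target ingest = [October 9, October 14].
handoff [October 1, October 6] → before → no.
lunch [October 10, October 21] → overlapped-by → counts.
qa_pass [October 17, October 26] → after → no.
rehearsal [October 27, October 28] → after → no.
soundcheck [October 1, October 9] → meets → no.
triage [October 19, October 28] → after → no.
Total: 1.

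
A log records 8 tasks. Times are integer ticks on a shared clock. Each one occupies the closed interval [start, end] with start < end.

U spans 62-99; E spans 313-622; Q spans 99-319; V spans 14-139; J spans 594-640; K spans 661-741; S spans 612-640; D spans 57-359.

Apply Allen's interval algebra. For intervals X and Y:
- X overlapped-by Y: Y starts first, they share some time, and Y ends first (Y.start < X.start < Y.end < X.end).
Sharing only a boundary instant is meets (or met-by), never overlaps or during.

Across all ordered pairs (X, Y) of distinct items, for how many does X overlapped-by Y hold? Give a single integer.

6

Checking all 56 ordered pairs for relation 'overlapped-by'; matching pairs in alphabetical order:
(D, V): D overlapped-by V ✓
(E, D): E overlapped-by D ✓
(E, Q): E overlapped-by Q ✓
(J, E): J overlapped-by E ✓
(Q, V): Q overlapped-by V ✓
(S, E): S overlapped-by E ✓
Count: 6.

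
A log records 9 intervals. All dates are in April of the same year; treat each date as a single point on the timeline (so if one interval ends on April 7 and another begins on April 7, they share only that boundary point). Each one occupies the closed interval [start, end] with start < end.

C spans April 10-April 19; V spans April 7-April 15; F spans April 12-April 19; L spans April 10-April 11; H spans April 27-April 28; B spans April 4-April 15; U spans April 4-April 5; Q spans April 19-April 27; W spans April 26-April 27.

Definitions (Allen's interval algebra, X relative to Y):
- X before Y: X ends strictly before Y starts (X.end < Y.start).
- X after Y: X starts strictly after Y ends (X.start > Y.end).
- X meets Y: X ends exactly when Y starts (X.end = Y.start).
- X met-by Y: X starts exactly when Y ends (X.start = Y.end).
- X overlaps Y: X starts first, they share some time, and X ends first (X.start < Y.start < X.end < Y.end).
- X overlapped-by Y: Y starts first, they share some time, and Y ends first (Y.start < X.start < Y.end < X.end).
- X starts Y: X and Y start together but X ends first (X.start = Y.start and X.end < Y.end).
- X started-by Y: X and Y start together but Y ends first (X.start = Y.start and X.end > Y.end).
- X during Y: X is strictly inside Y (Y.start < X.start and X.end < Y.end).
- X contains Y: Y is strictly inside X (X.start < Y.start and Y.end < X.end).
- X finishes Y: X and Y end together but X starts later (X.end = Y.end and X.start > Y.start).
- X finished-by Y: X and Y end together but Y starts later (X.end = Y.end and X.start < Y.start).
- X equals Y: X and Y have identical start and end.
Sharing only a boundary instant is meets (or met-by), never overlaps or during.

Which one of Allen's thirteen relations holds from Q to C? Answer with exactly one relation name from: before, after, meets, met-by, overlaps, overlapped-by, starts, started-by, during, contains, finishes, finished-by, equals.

Q = [April 19, April 27]; C = [April 10, April 19].
Compare endpoints: Q.start > C.start, Q.start = C.end, Q.end > C.start, Q.end > C.end.
That pattern is 'met-by'.

met-by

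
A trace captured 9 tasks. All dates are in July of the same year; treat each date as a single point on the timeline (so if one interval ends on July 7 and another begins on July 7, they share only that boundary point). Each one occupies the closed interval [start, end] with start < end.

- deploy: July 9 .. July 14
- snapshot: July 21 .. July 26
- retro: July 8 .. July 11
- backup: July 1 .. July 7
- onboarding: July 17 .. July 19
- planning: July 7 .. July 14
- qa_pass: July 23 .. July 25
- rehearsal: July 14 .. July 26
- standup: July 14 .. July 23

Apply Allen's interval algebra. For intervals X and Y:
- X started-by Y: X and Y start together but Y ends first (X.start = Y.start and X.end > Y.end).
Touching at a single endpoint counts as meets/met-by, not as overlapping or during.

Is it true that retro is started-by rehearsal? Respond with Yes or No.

No

retro = [July 8, July 11], rehearsal = [July 14, July 26].
Actual relation of retro to rehearsal: before.
Asked whether 'started-by' holds → No.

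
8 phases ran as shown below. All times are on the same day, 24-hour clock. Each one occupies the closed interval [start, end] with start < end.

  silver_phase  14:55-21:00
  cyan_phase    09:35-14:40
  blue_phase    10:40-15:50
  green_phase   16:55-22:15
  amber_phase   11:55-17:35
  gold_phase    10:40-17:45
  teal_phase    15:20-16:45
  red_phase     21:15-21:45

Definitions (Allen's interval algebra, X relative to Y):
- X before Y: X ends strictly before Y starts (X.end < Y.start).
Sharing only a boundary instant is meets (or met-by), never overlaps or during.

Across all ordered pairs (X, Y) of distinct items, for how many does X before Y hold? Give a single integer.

Checking all 56 ordered pairs for relation 'before'; matching pairs in alphabetical order:
(amber_phase, red_phase): amber_phase before red_phase ✓
(blue_phase, green_phase): blue_phase before green_phase ✓
(blue_phase, red_phase): blue_phase before red_phase ✓
(cyan_phase, green_phase): cyan_phase before green_phase ✓
(cyan_phase, red_phase): cyan_phase before red_phase ✓
(cyan_phase, silver_phase): cyan_phase before silver_phase ✓
(cyan_phase, teal_phase): cyan_phase before teal_phase ✓
(gold_phase, red_phase): gold_phase before red_phase ✓
(silver_phase, red_phase): silver_phase before red_phase ✓
(teal_phase, green_phase): teal_phase before green_phase ✓
(teal_phase, red_phase): teal_phase before red_phase ✓
Count: 11.

11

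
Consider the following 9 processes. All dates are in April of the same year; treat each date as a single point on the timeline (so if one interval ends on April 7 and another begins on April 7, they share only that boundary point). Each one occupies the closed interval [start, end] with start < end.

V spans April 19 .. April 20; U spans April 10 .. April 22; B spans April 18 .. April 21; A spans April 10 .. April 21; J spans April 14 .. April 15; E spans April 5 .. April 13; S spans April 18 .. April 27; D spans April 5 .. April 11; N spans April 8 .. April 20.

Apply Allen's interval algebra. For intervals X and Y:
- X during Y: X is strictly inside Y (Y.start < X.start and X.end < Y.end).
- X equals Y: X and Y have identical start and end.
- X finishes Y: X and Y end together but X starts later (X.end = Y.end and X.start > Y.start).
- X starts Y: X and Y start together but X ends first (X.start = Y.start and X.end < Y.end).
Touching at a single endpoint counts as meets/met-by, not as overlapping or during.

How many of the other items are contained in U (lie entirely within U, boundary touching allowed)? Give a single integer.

Target U = [April 10, April 22].
A [April 10, April 21] → starts → counts.
B [April 18, April 21] → during → counts.
D [April 5, April 11] → overlaps → no.
E [April 5, April 13] → overlaps → no.
J [April 14, April 15] → during → counts.
N [April 8, April 20] → overlaps → no.
S [April 18, April 27] → overlapped-by → no.
V [April 19, April 20] → during → counts.
Total: 4.

4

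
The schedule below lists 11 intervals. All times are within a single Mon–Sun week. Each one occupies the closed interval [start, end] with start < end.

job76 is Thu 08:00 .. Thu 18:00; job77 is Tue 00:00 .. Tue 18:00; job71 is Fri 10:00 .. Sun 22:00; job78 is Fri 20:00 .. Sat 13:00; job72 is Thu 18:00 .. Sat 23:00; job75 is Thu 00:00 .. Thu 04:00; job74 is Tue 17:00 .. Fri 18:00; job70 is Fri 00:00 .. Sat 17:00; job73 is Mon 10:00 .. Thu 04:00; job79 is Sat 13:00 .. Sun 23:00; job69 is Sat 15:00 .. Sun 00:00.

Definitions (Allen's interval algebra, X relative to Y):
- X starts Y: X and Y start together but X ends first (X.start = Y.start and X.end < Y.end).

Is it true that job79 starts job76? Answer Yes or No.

job79 = [Sat 13:00, Sun 23:00], job76 = [Thu 08:00, Thu 18:00].
Actual relation of job79 to job76: after.
Asked whether 'starts' holds → No.

No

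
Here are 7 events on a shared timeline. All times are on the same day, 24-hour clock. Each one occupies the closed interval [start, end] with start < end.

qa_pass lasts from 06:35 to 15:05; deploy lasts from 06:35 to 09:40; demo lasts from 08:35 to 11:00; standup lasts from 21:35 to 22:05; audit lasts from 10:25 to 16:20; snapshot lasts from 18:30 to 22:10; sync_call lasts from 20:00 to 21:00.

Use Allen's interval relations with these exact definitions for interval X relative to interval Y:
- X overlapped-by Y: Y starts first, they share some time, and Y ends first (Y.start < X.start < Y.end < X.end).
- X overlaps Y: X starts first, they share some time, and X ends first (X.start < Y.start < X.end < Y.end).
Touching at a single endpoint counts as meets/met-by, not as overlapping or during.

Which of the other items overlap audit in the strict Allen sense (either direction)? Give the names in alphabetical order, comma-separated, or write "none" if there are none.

demo, qa_pass

Target audit = [10:25, 16:20].
demo [08:35, 11:00] → overlaps → yes.
deploy [06:35, 09:40] → before → no.
qa_pass [06:35, 15:05] → overlaps → yes.
snapshot [18:30, 22:10] → after → no.
standup [21:35, 22:05] → after → no.
sync_call [20:00, 21:00] → after → no.
Result: demo, qa_pass.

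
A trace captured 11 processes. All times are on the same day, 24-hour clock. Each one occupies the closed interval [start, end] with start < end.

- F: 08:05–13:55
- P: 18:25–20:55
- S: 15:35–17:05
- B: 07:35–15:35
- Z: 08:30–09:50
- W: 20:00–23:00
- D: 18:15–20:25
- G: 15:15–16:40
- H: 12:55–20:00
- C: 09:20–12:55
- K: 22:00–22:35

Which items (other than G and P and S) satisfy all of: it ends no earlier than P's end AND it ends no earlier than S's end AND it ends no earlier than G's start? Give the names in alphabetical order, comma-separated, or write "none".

Conditions: its end is no earlier than P's end (X.end >= 20:55) AND its end is no earlier than S's end (X.end >= 17:05) AND its end is no earlier than G's start (X.end >= 15:15).
B: end 15:35 >= 20:55? ✗; end 15:35 >= 17:05? ✗; end 15:35 >= 15:15? ✓ → no.
C: end 12:55 >= 20:55? ✗; end 12:55 >= 17:05? ✗; end 12:55 >= 15:15? ✗ → no.
D: end 20:25 >= 20:55? ✗; end 20:25 >= 17:05? ✓; end 20:25 >= 15:15? ✓ → no.
F: end 13:55 >= 20:55? ✗; end 13:55 >= 17:05? ✗; end 13:55 >= 15:15? ✗ → no.
H: end 20:00 >= 20:55? ✗; end 20:00 >= 17:05? ✓; end 20:00 >= 15:15? ✓ → no.
K: end 22:35 >= 20:55? ✓; end 22:35 >= 17:05? ✓; end 22:35 >= 15:15? ✓ → yes.
W: end 23:00 >= 20:55? ✓; end 23:00 >= 17:05? ✓; end 23:00 >= 15:15? ✓ → yes.
Z: end 09:50 >= 20:55? ✗; end 09:50 >= 17:05? ✗; end 09:50 >= 15:15? ✗ → no.
Result: K, W.

K, W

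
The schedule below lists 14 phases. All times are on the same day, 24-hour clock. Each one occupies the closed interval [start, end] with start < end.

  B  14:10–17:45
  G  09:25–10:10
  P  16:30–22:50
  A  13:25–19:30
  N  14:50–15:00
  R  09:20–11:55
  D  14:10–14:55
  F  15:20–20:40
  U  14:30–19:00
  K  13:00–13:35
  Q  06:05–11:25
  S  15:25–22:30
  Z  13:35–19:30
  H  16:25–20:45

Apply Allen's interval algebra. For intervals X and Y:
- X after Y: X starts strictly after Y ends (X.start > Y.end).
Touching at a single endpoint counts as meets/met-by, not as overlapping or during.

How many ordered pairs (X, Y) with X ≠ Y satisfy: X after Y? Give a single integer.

49

Checking all 182 ordered pairs for relation 'after'; matching pairs in alphabetical order:
(A, G): A after G ✓
(A, Q): A after Q ✓
(A, R): A after R ✓
(B, G): B after G ✓
(B, K): B after K ✓
(B, Q): B after Q ✓
(B, R): B after R ✓
(D, G): D after G ✓
(D, K): D after K ✓
(D, Q): D after Q ✓
(D, R): D after R ✓
(F, D): F after D ✓
(F, G): F after G ✓
(F, K): F after K ✓
(F, N): F after N ✓
(F, Q): F after Q ✓
(F, R): F after R ✓
(H, D): H after D ✓
(H, G): H after G ✓
(H, K): H after K ✓
(H, N): H after N ✓
(H, Q): H after Q ✓
(H, R): H after R ✓
(K, G): K after G ✓
... plus 25 further pairs not listed.
Count: 49.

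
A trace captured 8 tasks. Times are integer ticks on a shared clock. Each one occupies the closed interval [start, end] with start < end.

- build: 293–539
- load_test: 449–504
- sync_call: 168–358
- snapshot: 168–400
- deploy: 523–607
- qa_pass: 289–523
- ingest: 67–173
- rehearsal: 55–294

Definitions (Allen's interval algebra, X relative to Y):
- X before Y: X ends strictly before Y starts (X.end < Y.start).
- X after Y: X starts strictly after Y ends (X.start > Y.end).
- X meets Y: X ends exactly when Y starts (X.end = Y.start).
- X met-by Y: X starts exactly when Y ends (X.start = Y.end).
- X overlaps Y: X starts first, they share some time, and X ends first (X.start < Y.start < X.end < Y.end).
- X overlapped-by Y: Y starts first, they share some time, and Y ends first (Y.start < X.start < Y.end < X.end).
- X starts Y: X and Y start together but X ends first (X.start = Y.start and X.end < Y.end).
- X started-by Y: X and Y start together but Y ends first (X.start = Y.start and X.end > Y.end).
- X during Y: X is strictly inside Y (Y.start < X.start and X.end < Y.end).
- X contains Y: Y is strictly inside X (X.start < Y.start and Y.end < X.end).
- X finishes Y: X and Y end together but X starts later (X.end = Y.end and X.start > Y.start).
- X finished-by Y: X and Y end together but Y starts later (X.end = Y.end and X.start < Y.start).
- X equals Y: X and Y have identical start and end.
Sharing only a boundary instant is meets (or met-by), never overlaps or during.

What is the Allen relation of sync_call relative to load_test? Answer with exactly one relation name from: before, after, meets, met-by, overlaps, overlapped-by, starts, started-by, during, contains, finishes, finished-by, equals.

sync_call = [168, 358]; load_test = [449, 504].
Compare endpoints: sync_call.start < load_test.start, sync_call.start < load_test.end, sync_call.end < load_test.start, sync_call.end < load_test.end.
That pattern is 'before'.

before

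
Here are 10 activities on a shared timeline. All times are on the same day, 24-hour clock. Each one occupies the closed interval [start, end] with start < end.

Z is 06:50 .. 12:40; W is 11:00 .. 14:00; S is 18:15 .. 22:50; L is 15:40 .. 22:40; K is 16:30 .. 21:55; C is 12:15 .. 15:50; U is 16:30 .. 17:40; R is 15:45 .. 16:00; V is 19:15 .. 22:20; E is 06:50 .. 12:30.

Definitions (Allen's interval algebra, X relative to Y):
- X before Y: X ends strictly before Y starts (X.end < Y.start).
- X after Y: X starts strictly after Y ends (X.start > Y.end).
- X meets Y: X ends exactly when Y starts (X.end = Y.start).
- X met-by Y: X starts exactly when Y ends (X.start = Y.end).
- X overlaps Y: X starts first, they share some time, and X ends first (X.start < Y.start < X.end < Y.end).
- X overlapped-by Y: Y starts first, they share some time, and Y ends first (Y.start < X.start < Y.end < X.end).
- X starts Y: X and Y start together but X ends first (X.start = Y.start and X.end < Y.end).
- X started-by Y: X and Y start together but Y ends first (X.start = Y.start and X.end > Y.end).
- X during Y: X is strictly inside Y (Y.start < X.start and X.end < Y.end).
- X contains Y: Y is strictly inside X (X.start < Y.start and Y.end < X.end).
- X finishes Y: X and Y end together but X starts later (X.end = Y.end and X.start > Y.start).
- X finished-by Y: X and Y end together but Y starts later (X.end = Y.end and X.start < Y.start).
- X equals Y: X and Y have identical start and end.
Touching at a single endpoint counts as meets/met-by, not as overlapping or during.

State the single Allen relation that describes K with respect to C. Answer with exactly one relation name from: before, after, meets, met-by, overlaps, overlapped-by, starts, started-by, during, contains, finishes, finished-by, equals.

K = [16:30, 21:55]; C = [12:15, 15:50].
Compare endpoints: K.start > C.start, K.start > C.end, K.end > C.start, K.end > C.end.
That pattern is 'after'.

after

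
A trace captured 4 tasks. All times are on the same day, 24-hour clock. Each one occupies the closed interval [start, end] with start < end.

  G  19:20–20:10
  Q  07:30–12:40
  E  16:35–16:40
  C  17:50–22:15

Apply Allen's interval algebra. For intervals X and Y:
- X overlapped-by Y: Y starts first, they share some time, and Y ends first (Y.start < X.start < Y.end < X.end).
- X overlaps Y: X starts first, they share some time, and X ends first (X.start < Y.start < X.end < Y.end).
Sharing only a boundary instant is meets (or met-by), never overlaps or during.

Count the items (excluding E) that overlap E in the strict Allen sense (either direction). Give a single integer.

0

Target E = [16:35, 16:40].
C [17:50, 22:15] → after → no.
G [19:20, 20:10] → after → no.
Q [07:30, 12:40] → before → no.
Total: 0.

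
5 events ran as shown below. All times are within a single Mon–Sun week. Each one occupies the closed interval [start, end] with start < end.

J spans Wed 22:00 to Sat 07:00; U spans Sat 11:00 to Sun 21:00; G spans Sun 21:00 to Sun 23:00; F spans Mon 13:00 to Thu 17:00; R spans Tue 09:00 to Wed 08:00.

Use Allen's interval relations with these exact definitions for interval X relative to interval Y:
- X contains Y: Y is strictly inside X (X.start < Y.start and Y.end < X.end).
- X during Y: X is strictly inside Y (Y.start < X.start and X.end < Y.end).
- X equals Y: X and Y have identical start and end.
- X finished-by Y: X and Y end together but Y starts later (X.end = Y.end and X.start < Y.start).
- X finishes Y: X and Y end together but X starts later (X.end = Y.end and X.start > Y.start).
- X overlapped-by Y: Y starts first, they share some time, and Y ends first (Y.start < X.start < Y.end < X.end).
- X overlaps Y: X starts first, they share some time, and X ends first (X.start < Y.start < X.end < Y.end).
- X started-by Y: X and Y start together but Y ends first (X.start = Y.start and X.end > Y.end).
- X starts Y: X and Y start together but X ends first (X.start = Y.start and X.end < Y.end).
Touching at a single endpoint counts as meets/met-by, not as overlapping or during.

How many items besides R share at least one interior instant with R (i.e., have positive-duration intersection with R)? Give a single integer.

1

Target R = [Tue 09:00, Wed 08:00].
F [Mon 13:00, Thu 17:00] → contains → counts.
G [Sun 21:00, Sun 23:00] → after → no.
J [Wed 22:00, Sat 07:00] → after → no.
U [Sat 11:00, Sun 21:00] → after → no.
Total: 1.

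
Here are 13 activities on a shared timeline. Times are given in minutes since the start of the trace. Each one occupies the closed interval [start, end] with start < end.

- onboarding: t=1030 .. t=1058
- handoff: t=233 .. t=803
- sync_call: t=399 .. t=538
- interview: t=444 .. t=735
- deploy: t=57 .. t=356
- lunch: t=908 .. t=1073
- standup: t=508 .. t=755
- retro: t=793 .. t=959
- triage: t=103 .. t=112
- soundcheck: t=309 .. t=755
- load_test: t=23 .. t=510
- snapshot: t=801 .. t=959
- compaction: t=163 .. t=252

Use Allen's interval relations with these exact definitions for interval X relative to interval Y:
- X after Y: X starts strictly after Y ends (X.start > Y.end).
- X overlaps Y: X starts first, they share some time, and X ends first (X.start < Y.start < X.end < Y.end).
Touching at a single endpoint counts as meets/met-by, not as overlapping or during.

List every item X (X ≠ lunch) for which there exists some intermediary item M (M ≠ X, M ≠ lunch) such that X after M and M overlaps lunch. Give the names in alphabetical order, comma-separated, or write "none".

onboarding

Target lunch = [t=908, t=1073].
Intermediaries M with M overlaps lunch: retro, snapshot.
Via retro — items with X after retro: onboarding.
Via snapshot — items with X after snapshot: onboarding.
Union: onboarding.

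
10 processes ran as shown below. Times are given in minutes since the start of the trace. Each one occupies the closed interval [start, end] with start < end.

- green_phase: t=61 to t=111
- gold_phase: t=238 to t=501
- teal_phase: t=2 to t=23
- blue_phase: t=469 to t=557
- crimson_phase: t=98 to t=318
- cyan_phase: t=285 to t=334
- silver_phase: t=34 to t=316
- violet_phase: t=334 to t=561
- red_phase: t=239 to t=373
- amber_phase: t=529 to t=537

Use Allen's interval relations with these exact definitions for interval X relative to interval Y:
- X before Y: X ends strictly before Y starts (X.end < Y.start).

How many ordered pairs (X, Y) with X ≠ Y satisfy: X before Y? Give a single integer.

26

Checking all 90 ordered pairs for relation 'before'; matching pairs in alphabetical order:
(crimson_phase, amber_phase): crimson_phase before amber_phase ✓
(crimson_phase, blue_phase): crimson_phase before blue_phase ✓
(crimson_phase, violet_phase): crimson_phase before violet_phase ✓
(cyan_phase, amber_phase): cyan_phase before amber_phase ✓
(cyan_phase, blue_phase): cyan_phase before blue_phase ✓
(gold_phase, amber_phase): gold_phase before amber_phase ✓
(green_phase, amber_phase): green_phase before amber_phase ✓
(green_phase, blue_phase): green_phase before blue_phase ✓
(green_phase, cyan_phase): green_phase before cyan_phase ✓
(green_phase, gold_phase): green_phase before gold_phase ✓
(green_phase, red_phase): green_phase before red_phase ✓
(green_phase, violet_phase): green_phase before violet_phase ✓
(red_phase, amber_phase): red_phase before amber_phase ✓
(red_phase, blue_phase): red_phase before blue_phase ✓
(silver_phase, amber_phase): silver_phase before amber_phase ✓
(silver_phase, blue_phase): silver_phase before blue_phase ✓
(silver_phase, violet_phase): silver_phase before violet_phase ✓
(teal_phase, amber_phase): teal_phase before amber_phase ✓
(teal_phase, blue_phase): teal_phase before blue_phase ✓
(teal_phase, crimson_phase): teal_phase before crimson_phase ✓
(teal_phase, cyan_phase): teal_phase before cyan_phase ✓
(teal_phase, gold_phase): teal_phase before gold_phase ✓
(teal_phase, green_phase): teal_phase before green_phase ✓
(teal_phase, red_phase): teal_phase before red_phase ✓
... plus 2 further pairs not listed.
Count: 26.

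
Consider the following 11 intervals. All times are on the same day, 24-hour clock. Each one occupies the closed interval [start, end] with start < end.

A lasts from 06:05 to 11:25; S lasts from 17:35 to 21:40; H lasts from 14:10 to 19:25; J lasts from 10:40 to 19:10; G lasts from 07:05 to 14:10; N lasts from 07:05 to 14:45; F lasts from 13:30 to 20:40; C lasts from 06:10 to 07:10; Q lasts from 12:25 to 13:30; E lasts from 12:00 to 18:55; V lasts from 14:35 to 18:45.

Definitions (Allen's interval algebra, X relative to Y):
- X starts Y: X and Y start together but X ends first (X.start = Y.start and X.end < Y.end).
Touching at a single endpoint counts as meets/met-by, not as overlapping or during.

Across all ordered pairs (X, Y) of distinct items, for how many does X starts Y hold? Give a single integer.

Checking all 110 ordered pairs for relation 'starts'; matching pairs in alphabetical order:
(G, N): G starts N ✓
Count: 1.

1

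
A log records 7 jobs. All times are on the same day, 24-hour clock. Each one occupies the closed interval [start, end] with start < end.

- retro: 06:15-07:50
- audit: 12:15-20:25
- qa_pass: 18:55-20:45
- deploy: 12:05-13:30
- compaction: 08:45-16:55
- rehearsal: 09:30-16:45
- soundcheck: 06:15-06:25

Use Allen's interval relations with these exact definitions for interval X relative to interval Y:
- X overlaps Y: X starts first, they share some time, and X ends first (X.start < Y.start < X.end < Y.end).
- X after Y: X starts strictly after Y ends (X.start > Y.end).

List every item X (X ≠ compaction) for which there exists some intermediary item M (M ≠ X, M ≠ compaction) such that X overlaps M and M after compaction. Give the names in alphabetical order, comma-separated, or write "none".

audit

Target compaction = [08:45, 16:55].
Intermediaries M with M after compaction: qa_pass.
Via qa_pass — items with X overlaps qa_pass: audit.
Union: audit.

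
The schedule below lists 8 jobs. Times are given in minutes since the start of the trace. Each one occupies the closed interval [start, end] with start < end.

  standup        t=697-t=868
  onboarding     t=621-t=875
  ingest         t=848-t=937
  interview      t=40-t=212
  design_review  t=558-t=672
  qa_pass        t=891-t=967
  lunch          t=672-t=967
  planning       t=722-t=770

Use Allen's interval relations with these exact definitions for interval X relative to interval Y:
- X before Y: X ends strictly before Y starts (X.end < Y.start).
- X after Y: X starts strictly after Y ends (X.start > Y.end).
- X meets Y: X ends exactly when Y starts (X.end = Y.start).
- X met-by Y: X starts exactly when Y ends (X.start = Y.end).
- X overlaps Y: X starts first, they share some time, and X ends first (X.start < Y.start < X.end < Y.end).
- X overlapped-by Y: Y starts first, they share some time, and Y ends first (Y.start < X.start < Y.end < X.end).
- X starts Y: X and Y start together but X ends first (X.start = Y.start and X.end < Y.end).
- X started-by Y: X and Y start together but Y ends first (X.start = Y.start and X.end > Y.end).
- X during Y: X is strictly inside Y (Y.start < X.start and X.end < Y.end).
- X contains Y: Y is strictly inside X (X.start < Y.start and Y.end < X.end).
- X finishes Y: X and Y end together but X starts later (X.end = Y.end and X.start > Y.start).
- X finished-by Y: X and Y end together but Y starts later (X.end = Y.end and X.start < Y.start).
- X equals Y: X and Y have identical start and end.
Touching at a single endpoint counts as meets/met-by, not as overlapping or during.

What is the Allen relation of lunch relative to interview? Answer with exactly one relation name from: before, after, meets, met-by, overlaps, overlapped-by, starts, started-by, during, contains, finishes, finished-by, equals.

after

lunch = [t=672, t=967]; interview = [t=40, t=212].
Compare endpoints: lunch.start > interview.start, lunch.start > interview.end, lunch.end > interview.start, lunch.end > interview.end.
That pattern is 'after'.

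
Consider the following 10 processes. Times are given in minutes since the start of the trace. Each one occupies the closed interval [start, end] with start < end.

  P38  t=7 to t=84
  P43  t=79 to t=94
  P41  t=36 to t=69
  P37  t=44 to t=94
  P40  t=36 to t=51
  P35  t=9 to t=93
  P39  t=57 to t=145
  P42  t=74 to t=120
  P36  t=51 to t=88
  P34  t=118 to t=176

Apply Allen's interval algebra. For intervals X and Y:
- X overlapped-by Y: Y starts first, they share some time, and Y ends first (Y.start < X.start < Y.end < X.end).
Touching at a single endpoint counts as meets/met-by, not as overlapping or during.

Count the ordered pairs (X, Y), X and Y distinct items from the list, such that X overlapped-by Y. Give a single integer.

Checking all 90 ordered pairs for relation 'overlapped-by'; matching pairs in alphabetical order:
(P34, P39): P34 overlapped-by P39 ✓
(P34, P42): P34 overlapped-by P42 ✓
(P35, P38): P35 overlapped-by P38 ✓
(P36, P38): P36 overlapped-by P38 ✓
(P36, P41): P36 overlapped-by P41 ✓
(P37, P35): P37 overlapped-by P35 ✓
(P37, P38): P37 overlapped-by P38 ✓
(P37, P40): P37 overlapped-by P40 ✓
(P37, P41): P37 overlapped-by P41 ✓
(P39, P35): P39 overlapped-by P35 ✓
(P39, P36): P39 overlapped-by P36 ✓
(P39, P37): P39 overlapped-by P37 ✓
(P39, P38): P39 overlapped-by P38 ✓
(P39, P41): P39 overlapped-by P41 ✓
(P42, P35): P42 overlapped-by P35 ✓
(P42, P36): P42 overlapped-by P36 ✓
(P42, P37): P42 overlapped-by P37 ✓
(P42, P38): P42 overlapped-by P38 ✓
(P43, P35): P43 overlapped-by P35 ✓
(P43, P36): P43 overlapped-by P36 ✓
(P43, P38): P43 overlapped-by P38 ✓
Count: 21.

21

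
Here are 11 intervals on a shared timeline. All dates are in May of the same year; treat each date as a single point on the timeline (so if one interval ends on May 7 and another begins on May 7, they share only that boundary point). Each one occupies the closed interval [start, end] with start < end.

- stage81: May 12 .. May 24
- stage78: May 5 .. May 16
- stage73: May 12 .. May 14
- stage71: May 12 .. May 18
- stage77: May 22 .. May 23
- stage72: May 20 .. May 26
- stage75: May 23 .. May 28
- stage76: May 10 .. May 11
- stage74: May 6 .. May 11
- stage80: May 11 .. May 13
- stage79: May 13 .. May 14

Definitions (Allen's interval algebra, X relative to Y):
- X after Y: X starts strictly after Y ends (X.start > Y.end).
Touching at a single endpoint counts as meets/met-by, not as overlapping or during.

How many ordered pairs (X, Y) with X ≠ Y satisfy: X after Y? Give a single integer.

Checking all 110 ordered pairs for relation 'after'; matching pairs in alphabetical order:
(stage71, stage74): stage71 after stage74 ✓
(stage71, stage76): stage71 after stage76 ✓
(stage72, stage71): stage72 after stage71 ✓
(stage72, stage73): stage72 after stage73 ✓
(stage72, stage74): stage72 after stage74 ✓
(stage72, stage76): stage72 after stage76 ✓
(stage72, stage78): stage72 after stage78 ✓
(stage72, stage79): stage72 after stage79 ✓
(stage72, stage80): stage72 after stage80 ✓
(stage73, stage74): stage73 after stage74 ✓
(stage73, stage76): stage73 after stage76 ✓
(stage75, stage71): stage75 after stage71 ✓
(stage75, stage73): stage75 after stage73 ✓
(stage75, stage74): stage75 after stage74 ✓
(stage75, stage76): stage75 after stage76 ✓
(stage75, stage78): stage75 after stage78 ✓
(stage75, stage79): stage75 after stage79 ✓
(stage75, stage80): stage75 after stage80 ✓
(stage77, stage71): stage77 after stage71 ✓
(stage77, stage73): stage77 after stage73 ✓
(stage77, stage74): stage77 after stage74 ✓
(stage77, stage76): stage77 after stage76 ✓
(stage77, stage78): stage77 after stage78 ✓
(stage77, stage79): stage77 after stage79 ✓
... plus 5 further pairs not listed.
Count: 29.

29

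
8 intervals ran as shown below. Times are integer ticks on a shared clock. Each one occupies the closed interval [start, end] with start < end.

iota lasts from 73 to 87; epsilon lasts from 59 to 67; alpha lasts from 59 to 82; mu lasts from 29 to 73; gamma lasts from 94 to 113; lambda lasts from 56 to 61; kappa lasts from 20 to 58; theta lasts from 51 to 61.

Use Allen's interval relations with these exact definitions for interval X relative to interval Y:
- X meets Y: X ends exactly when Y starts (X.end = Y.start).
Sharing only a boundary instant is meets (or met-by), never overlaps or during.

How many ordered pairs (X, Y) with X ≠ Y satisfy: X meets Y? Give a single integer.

1

Checking all 56 ordered pairs for relation 'meets'; matching pairs in alphabetical order:
(mu, iota): mu meets iota ✓
Count: 1.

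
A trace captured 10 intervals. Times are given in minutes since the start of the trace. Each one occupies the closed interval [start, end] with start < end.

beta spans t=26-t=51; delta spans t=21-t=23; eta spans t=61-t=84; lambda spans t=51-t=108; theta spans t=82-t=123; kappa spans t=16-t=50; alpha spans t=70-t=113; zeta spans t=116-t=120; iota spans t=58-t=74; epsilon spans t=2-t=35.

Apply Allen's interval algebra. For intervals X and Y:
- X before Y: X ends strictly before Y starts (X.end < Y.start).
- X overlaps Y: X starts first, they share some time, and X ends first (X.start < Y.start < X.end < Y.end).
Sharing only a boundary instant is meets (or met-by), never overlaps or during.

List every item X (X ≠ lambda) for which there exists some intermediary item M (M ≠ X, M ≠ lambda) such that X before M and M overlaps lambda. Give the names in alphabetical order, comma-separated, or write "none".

none

Target lambda = [t=51, t=108].
Intermediaries M with M overlaps lambda: none.
Union: none.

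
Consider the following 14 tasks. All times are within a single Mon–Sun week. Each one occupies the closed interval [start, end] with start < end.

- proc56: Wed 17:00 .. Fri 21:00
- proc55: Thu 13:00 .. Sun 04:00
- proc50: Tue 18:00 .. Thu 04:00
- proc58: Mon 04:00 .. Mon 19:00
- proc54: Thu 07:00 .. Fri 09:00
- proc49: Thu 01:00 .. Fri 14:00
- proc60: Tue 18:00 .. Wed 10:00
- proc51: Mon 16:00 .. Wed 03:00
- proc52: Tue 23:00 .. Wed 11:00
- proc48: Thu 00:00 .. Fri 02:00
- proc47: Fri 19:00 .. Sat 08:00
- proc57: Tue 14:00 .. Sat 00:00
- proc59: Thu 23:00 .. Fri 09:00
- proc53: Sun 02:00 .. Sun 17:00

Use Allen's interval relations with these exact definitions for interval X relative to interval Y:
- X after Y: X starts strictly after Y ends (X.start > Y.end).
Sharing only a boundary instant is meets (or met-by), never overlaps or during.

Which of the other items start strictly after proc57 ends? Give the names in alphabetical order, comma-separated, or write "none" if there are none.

Target proc57 = [Tue 14:00, Sat 00:00].
proc47 [Fri 19:00, Sat 08:00] → overlapped-by → no.
proc48 [Thu 00:00, Fri 02:00] → during → no.
proc49 [Thu 01:00, Fri 14:00] → during → no.
proc50 [Tue 18:00, Thu 04:00] → during → no.
proc51 [Mon 16:00, Wed 03:00] → overlaps → no.
proc52 [Tue 23:00, Wed 11:00] → during → no.
proc53 [Sun 02:00, Sun 17:00] → after → yes.
proc54 [Thu 07:00, Fri 09:00] → during → no.
proc55 [Thu 13:00, Sun 04:00] → overlapped-by → no.
proc56 [Wed 17:00, Fri 21:00] → during → no.
proc58 [Mon 04:00, Mon 19:00] → before → no.
proc59 [Thu 23:00, Fri 09:00] → during → no.
proc60 [Tue 18:00, Wed 10:00] → during → no.
Result: proc53.

proc53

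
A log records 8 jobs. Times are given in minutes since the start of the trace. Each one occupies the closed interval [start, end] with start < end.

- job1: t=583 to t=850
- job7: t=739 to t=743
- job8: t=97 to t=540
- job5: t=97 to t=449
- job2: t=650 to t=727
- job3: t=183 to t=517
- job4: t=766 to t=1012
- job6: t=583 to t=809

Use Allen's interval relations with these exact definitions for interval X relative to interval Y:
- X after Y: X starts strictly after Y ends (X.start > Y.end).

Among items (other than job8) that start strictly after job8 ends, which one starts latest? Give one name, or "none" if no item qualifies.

job4

Target job8 = [t=97, t=540].
job1 [t=583, t=850] → after → candidate.
job2 [t=650, t=727] → after → candidate.
job3 [t=183, t=517] → during → excluded.
job4 [t=766, t=1012] → after → candidate.
job5 [t=97, t=449] → starts → excluded.
job6 [t=583, t=809] → after → candidate.
job7 [t=739, t=743] → after → candidate.
Among candidates, latest start is t=766 → job4.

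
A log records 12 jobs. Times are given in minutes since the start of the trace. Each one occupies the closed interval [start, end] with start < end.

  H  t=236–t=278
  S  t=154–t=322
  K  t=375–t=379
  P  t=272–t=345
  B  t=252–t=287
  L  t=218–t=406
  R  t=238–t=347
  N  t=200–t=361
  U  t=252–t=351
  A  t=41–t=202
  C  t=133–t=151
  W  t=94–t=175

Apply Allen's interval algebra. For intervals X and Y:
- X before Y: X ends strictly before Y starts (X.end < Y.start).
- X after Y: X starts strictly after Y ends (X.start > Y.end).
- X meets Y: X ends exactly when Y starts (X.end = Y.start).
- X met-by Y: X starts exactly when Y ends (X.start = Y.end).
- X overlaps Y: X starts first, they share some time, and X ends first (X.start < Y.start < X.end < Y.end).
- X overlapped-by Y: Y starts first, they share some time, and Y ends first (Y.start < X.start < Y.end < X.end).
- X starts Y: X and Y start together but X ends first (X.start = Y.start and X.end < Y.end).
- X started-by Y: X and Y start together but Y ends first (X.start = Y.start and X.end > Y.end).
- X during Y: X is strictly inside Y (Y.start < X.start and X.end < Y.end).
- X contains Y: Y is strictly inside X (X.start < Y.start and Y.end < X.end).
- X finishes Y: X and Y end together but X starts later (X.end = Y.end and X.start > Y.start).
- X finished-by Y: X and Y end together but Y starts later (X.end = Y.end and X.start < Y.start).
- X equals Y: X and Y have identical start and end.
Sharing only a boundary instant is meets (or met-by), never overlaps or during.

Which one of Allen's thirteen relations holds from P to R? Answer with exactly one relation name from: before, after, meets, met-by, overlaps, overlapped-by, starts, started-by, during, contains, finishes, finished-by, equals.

P = [t=272, t=345]; R = [t=238, t=347].
Compare endpoints: P.start > R.start, P.start < R.end, P.end > R.start, P.end < R.end.
That pattern is 'during'.

during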